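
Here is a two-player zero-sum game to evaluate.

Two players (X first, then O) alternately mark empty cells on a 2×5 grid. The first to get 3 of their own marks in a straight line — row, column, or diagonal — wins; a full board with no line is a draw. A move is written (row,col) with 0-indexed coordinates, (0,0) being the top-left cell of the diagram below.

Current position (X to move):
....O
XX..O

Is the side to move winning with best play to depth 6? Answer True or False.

p1 X@[....O/XX..O]: (0,0)[X...O/XX..O]+0 (0,1)[.X..O/XX..O]+0 (0,2)[..X.O/XX..O]+0 (0,3)[...XO/XX..O]+0 (1,2)[....O/XXX.O]+1* (1,3)[....O/XX.XO]+0
p2 O@[....O/XXX.O] terminal -1; root [....O/XX..O] d6

X winning at [....O/XX..O]: True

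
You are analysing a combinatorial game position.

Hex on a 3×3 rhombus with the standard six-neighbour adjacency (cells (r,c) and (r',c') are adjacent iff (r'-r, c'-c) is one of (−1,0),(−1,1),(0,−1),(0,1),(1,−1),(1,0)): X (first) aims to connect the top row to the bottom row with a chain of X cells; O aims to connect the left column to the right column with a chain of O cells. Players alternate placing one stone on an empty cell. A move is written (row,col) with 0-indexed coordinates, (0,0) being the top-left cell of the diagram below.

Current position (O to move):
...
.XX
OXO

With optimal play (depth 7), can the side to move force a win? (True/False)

O winning at [.../.XX/OXO]: False

ply 1, O at .../.XX/OXO | (0,0)=-1→O../.XX/OXO*; (0,1)=-1→.O./.XX/OXO; (0,2)=-1→..O/.XX/OXO; (1,0)=-1→.../OXX/OXO
ply 2, X at O../.XX/OXO | (0,1)=+1→OX./.XX/OXO*; (0,2)=+1→O.X/.XX/OXO; (1,0)=+1→O../XXX/OXO
ply 3: OX./.XX/OXO is terminal -1 (O); from .../.XX/OXO depth 7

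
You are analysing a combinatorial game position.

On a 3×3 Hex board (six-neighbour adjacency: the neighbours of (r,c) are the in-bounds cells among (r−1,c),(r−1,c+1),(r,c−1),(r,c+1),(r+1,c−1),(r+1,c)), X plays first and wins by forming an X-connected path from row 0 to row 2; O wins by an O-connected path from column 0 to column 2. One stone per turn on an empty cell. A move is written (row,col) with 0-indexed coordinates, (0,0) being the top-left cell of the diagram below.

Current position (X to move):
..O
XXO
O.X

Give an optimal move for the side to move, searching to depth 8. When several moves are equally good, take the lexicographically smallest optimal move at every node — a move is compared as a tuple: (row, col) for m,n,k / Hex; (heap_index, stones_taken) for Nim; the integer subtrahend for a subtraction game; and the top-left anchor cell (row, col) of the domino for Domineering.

X's best at [..O/XXO/O.X]: (2,1)

p1 X@[..O/XXO/O.X]: (0,0)[X.O/XXO/O.X]-1 (0,1)[.XO/XXO/O.X]-1 (2,1)[..O/XXO/OXX]+1*
p2 O@[..O/XXO/OXX]: (0,0)[O.O/XXO/OXX]-1* (0,1)[.OO/XXO/OXX]-1
p3 X@[O.O/XXO/OXX]: (0,1)[OXO/XXO/OXX]+1*
p4 O@[OXO/XXO/OXX] terminal -1; root [..O/XXO/O.X] d8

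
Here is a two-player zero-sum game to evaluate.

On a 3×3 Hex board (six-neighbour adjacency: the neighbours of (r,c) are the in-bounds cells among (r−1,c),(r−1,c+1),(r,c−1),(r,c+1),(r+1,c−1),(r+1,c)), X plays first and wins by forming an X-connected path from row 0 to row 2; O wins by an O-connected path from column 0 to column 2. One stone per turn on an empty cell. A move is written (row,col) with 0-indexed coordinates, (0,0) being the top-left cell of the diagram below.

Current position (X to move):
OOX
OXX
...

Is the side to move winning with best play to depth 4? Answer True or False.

[OOX/OXX/...] X move#1: (2,0):+1/OOX/OXX/X..*, (2,1):+1/OOX/OXX/.X., (2,2):+1/OOX/OXX/..X
[OOX/OXX/X..] end (terminal -1, O#2); searched OOX/OXX/... to 4

X winning at [OOX/OXX/...]: True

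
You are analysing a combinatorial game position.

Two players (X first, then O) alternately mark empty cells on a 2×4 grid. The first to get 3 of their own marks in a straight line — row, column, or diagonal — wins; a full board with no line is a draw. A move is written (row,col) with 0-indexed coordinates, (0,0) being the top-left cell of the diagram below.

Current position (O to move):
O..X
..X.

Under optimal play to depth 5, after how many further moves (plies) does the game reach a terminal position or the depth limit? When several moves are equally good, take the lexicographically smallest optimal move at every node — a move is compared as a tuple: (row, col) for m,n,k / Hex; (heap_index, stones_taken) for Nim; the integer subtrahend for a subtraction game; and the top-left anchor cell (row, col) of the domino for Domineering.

PV length from [O..X/..X.]: 5 plies

[O..X/..X.] O move#1: (0,1):+0/OO.X/..X.*, (0,2):+0/O.OX/..X., (1,0):+0/O..X/O.X., (1,1):+0/O..X/.OX., (1,3):+0/O..X/..XO
[OO.X/..X.] X move#2: (0,2):+0/OOXX/..X.*, (1,0):-1/OO.X/X.X., (1,1):-1/OO.X/.XX., (1,3):-1/OO.X/..XX
[OOXX/..X.] O move#3: (1,0):+0/OOXX/O.X.*, (1,1):+0/OOXX/.OX., (1,3):+0/OOXX/..XO
[OOXX/O.X.] X move#4: (1,1):+0/OOXX/OXX.*, (1,3):+0/OOXX/O.XX
[OOXX/OXX.] O move#5: (1,3):+0/OOXX/OXXO*
[OOXX/OXXO] end (terminal +0, X#6); searched O..X/..X. to 5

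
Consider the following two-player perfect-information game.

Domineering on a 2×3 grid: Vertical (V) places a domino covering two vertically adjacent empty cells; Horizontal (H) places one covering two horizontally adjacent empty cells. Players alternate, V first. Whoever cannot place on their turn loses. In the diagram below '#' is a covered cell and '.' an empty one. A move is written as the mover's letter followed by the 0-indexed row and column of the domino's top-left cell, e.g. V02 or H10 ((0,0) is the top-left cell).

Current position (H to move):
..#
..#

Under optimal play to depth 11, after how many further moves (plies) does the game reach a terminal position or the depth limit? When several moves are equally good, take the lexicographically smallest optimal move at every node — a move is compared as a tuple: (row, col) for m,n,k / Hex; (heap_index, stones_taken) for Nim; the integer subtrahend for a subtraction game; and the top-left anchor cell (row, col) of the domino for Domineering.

p1 H@[..#/..#]: H00[###/..#]+1* H10[..#/###]+1
p2 V@[###/..#] terminal -1; root [..#/..#] d11

PV length from [..#/..#]: 1 ply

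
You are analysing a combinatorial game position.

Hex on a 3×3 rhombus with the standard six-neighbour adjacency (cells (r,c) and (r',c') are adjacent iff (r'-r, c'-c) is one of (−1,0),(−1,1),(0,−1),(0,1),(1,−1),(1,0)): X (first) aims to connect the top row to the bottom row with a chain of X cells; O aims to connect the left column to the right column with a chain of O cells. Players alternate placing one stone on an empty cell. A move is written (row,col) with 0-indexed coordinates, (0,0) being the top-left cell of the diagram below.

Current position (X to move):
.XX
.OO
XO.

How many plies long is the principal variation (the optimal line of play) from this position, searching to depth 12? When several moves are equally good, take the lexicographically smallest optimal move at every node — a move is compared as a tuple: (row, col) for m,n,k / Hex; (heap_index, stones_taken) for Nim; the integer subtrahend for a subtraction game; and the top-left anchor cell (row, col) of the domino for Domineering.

ply 1, X at .XX/.OO/XO. | (0,0)=-1→XXX/.OO/XO.; (1,0)=+1→.XX/XOO/XO.*; (2,2)=-1→.XX/.OO/XOX
ply 2: .XX/XOO/XO. is terminal -1 (O); from .XX/.OO/XO. depth 12

PV length from [.XX/.OO/XO.]: 1 ply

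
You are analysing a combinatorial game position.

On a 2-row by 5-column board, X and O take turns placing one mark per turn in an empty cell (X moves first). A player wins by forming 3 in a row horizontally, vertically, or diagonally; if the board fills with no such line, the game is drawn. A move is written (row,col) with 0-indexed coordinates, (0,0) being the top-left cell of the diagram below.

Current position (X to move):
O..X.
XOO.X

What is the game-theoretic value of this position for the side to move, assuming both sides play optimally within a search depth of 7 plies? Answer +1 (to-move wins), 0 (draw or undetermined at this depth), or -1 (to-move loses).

p1 X@[O..X./XOO.X]: (0,1)[OX.X./XOO.X]-1 (0,2)[O.XX./XOO.X]-1 (0,4)[O..XX/XOO.X]-1 (1,3)[O..X./XOOXX]+0*
p2 O@[O..X./XOOXX]: (0,1)[OO.X./XOOXX]+0* (0,2)[O.OX./XOOXX]+0 (0,4)[O..XO/XOOXX]+0
p3 X@[OO.X./XOOXX]: (0,2)[OOXX./XOOXX]+0* (0,4)[OO.XX/XOOXX]-1
p4 O@[OOXX./XOOXX]: (0,4)[OOXXO/XOOXX]+0*
p5 X@[OOXXO/XOOXX] terminal +0; root [O..X./XOO.X] d7

value(O..X./XOO.X, X) = 0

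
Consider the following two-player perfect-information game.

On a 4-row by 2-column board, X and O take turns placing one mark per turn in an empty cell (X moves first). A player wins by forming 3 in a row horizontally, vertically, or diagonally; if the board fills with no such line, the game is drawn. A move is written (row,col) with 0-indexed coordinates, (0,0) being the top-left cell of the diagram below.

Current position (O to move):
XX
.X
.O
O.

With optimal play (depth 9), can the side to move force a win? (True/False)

p1 O@[XX/.X/.O/O.]: (1,0)[XX/OX/.O/O.]+0* (2,0)[XX/.X/OO/O.]+0 (3,1)[XX/.X/.O/OO]+0
p2 X@[XX/OX/.O/O.]: (2,0)[XX/OX/XO/O.]+0* (3,1)[XX/OX/.O/OX]-1
p3 O@[XX/OX/XO/O.]: (3,1)[XX/OX/XO/OO]+0*
p4 X@[XX/OX/XO/OO] terminal +0; root [XX/.X/.O/O.] d9

O winning at [XX/.X/.O/O.]: False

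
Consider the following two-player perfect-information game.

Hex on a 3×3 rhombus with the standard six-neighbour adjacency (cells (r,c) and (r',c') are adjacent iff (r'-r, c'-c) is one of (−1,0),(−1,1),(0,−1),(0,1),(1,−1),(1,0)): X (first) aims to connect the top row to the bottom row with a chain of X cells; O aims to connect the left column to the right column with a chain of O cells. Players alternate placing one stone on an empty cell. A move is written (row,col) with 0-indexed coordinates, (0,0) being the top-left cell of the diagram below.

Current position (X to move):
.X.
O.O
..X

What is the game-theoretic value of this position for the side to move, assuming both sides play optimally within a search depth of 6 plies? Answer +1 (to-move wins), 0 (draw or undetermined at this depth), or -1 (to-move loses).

p1 X@[.X./O.O/..X]: (0,0)[XX./O.O/..X]-1 (0,2)[.XX/O.O/..X]-1 (1,1)[.X./OXO/..X]+1* (2,0)[.X./O.O/X.X]-1 (2,1)[.X./O.O/.XX]-1
p2 O@[.X./OXO/..X]: (0,0)[OX./OXO/..X]-1* (0,2)[.XO/OXO/..X]-1 (2,0)[.X./OXO/O.X]-1 (2,1)[.X./OXO/.OX]-1
p3 X@[OX./OXO/..X]: (0,2)[OXX/OXO/..X]+1* (2,0)[OX./OXO/X.X]+1 (2,1)[OX./OXO/.XX]+1
p4 O@[OXX/OXO/..X]: (2,0)[OXX/OXO/O.X]-1* (2,1)[OXX/OXO/.OX]-1
p5 X@[OXX/OXO/O.X]: (2,1)[OXX/OXO/OXX]+1*
p6 O@[OXX/OXO/OXX] terminal -1; root [.X./O.O/..X] d6

value(.X./O.O/..X, X) = +1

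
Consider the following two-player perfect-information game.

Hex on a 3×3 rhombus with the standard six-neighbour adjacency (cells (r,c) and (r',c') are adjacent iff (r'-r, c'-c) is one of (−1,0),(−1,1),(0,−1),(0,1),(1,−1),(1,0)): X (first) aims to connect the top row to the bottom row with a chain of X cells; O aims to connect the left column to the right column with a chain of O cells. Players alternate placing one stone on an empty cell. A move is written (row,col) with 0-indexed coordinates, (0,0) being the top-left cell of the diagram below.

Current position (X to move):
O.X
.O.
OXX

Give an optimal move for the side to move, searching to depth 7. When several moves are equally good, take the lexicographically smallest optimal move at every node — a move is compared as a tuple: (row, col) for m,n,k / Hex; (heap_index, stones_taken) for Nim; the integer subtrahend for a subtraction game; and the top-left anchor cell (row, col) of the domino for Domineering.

X's best at [O.X/.O./OXX]: (1,2)

[O.X/.O./OXX] X move#1: (0,1):-1/OXX/.O./OXX, (1,0):-1/O.X/XO./OXX, (1,2):+1/O.X/.OX/OXX*
[O.X/.OX/OXX] end (terminal -1, O#2); searched O.X/.O./OXX to 7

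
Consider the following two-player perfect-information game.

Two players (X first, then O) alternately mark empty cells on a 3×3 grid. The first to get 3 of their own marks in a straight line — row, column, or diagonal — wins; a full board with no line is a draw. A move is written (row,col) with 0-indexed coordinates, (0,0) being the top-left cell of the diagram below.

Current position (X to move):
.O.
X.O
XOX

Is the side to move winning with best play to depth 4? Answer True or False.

X winning at [.O./X.O/XOX]: True

p1 X@[.O./X.O/XOX]: (0,0)[XO./X.O/XOX]+1* (0,2)[.OX/X.O/XOX]-1 (1,1)[.O./XXO/XOX]+1
p2 O@[XO./X.O/XOX] terminal -1; root [.O./X.O/XOX] d4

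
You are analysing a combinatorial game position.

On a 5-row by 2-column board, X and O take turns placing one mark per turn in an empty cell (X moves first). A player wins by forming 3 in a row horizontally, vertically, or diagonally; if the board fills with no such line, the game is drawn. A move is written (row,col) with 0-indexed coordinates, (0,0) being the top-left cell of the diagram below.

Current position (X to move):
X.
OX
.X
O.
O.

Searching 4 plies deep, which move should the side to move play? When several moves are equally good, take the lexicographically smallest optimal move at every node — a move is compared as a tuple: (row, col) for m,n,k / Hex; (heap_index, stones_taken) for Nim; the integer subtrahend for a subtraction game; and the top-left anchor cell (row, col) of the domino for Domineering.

X's best at [X./OX/.X/O./O.]: (0,1)

p1 X@[X./OX/.X/O./O.]: (0,1)[XX/OX/.X/O./O.]+1* (2,0)[X./OX/XX/O./O.]+1 (3,1)[X./OX/.X/OX/O.]+1 (4,1)[X./OX/.X/O./OX]-1
p2 O@[XX/OX/.X/O./O.] terminal -1; root [X./OX/.X/O./O.] d4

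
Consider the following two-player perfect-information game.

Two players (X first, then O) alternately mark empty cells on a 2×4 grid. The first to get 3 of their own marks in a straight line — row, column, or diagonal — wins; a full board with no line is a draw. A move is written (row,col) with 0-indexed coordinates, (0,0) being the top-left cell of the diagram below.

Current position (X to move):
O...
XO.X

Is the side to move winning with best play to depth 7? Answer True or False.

ply 1, X at O.../XO.X | (0,1)=+0→OX../XO.X*; (0,2)=+0→O.X./XO.X; (0,3)=+0→O..X/XO.X; (1,2)=+0→O.../XOXX
ply 2, O at OX../XO.X | (0,2)=+0→OXO./XO.X*; (0,3)=+0→OX.O/XO.X; (1,2)=+0→OX../XOOX
ply 3, X at OXO./XO.X | (0,3)=+0→OXOX/XO.X*; (1,2)=+0→OXO./XOXX
ply 4, O at OXOX/XO.X | (1,2)=+0→OXOX/XOOX*
ply 5: OXOX/XOOX is terminal +0 (X); from O.../XO.X depth 7

X winning at [O.../XO.X]: False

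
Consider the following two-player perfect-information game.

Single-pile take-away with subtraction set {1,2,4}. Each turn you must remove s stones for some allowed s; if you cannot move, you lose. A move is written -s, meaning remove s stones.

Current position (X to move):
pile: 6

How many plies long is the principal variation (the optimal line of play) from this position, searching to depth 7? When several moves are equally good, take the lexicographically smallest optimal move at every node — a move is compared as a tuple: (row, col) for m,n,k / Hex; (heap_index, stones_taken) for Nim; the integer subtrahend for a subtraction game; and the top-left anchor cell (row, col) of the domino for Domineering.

p1 X@[6]: -1[5]-1* -2[4]-1 -4[2]-1
p2 O@[5]: -1[4]-1 -2[3]+1* -4[1]-1
p3 X@[3]: -1[2]-1* -2[1]-1
p4 O@[2]: -1[1]-1 -2[0]+1*
p5 X@[0] terminal -1; root [6] d7

PV length from [6]: 4 plies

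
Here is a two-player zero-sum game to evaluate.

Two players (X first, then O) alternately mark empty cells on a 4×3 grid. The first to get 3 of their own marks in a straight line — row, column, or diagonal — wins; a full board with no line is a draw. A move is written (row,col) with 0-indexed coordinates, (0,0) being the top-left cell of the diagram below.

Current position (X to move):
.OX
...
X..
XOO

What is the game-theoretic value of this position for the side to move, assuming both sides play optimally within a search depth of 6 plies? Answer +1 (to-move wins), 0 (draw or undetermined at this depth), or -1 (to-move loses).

value(.OX/.../X../XOO, X) = +1

ply 1, X at .OX/.../X../XOO | (0,0)=+1→XOX/.../X../XOO*; (1,0)=+1→.OX/X../X../XOO; (1,1)=+1→.OX/.X./X../XOO; (1,2)=+1→.OX/..X/X../XOO; (2,1)=+1→.OX/.../XX./XOO; (2,2)=+1→.OX/.../X.X/XOO
ply 2, O at XOX/.../X../XOO | (1,0)=-1→XOX/O../X../XOO*; (1,1)=-1→XOX/.O./X../XOO; (1,2)=-1→XOX/..O/X../XOO; (2,1)=-1→XOX/.../XO./XOO; (2,2)=-1→XOX/.../X.O/XOO
ply 3, X at XOX/O../X../XOO | (1,1)=+1→XOX/OX./X../XOO*; (1,2)=-1→XOX/O.X/X../XOO; (2,1)=+1→XOX/O../XX./XOO; (2,2)=-1→XOX/O../X.X/XOO
ply 4: XOX/OX./X../XOO is terminal -1 (O); from .OX/.../X../XOO depth 6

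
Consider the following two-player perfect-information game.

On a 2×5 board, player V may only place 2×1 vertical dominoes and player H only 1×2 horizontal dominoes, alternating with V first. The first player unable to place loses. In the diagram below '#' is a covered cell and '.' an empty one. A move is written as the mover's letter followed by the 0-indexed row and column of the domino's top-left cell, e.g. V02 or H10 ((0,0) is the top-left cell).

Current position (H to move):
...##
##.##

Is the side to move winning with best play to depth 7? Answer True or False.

ply 1, H at ...##/##.## | H00=-1→##.##/##.##; H01=+1→.####/##.##*
ply 2: .####/##.## is terminal -1 (V); from ...##/##.## depth 7

H winning at [...##/##.##]: True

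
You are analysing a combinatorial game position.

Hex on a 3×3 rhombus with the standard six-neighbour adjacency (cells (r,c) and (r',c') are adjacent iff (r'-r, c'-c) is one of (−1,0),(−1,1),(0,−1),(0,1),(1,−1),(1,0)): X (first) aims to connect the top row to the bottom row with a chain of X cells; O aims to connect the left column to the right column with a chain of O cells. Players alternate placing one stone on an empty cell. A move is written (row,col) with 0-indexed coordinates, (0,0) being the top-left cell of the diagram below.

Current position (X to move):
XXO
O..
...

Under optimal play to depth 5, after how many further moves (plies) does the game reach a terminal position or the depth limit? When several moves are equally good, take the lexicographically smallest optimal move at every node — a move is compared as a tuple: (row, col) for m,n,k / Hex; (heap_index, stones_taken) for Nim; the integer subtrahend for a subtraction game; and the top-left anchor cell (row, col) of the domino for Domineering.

p1 X@[XXO/O../...]: (1,1)[XXO/OX./...]+1* (1,2)[XXO/O.X/...]-1 (2,0)[XXO/O../X..]-1 (2,1)[XXO/O../.X.]-1 (2,2)[XXO/O../..X]-1
p2 O@[XXO/OX./...]: (1,2)[XXO/OXO/...]-1* (2,0)[XXO/OX./O..]-1 (2,1)[XXO/OX./.O.]-1 (2,2)[XXO/OX./..O]-1
p3 X@[XXO/OXO/...]: (2,0)[XXO/OXO/X..]+1* (2,1)[XXO/OXO/.X.]+1 (2,2)[XXO/OXO/..X]+1
p4 O@[XXO/OXO/X..] terminal -1; root [XXO/O../...] d5

PV length from [XXO/O../...]: 3 plies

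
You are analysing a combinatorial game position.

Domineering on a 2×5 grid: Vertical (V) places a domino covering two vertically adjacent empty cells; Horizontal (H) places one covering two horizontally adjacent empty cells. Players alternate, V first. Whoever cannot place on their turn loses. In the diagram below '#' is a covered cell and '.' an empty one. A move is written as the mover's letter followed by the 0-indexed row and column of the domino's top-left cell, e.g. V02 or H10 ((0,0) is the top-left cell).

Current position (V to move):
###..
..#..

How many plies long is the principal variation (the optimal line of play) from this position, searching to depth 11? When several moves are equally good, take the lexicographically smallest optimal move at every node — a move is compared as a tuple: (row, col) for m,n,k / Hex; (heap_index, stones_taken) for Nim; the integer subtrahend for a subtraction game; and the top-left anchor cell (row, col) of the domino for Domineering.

PV length from [###../..#..]: 3 plies

ply 1, V at ###../..#.. | V03=+1→####./..##.*; V04=+1→###.#/..#.#
ply 2, H at ####./..##. | H10=-1→####./####.*
ply 3, V at ####./####. | V04=+1→#####/#####*
ply 4: #####/##### is terminal -1 (H); from ###../..#.. depth 11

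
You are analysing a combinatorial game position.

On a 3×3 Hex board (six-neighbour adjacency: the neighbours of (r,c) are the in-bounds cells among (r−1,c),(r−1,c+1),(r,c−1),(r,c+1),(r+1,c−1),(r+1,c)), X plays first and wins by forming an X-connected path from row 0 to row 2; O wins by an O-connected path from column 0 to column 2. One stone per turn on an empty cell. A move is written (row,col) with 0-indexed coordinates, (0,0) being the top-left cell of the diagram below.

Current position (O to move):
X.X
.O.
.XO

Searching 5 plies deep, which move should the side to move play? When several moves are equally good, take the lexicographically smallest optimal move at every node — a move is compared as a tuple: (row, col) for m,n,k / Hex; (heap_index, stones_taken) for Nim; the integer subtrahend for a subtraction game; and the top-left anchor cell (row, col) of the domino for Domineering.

p1 O@[X.X/.O./.XO]: (0,1)[XOX/.O./.XO]-1 (1,0)[X.X/OO./.XO]-1 (1,2)[X.X/.OO/.XO]+1* (2,0)[X.X/.O./OXO]-1
p2 X@[X.X/.OO/.XO]: (0,1)[XXX/.OO/.XO]-1* (1,0)[X.X/XOO/.XO]-1 (2,0)[X.X/.OO/XXO]-1
p3 O@[XXX/.OO/.XO]: (1,0)[XXX/OOO/.XO]+1* (2,0)[XXX/.OO/OXO]+1
p4 X@[XXX/OOO/.XO] terminal -1; root [X.X/.O./.XO] d5

O's best at [X.X/.O./.XO]: (1,2)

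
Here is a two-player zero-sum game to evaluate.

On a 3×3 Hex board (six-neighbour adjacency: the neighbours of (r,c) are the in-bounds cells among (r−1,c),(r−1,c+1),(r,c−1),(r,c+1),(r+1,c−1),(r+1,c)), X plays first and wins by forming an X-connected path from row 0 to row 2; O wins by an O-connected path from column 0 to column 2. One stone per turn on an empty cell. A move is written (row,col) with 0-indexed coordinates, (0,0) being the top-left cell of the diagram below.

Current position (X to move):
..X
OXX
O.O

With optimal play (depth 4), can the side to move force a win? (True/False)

ply 1, X at ..X/OXX/O.O | (0,0)=-1→X.X/OXX/O.O; (0,1)=-1→.XX/OXX/O.O; (2,1)=+1→..X/OXX/OXO*
ply 2: ..X/OXX/OXO is terminal -1 (O); from ..X/OXX/O.O depth 4

X winning at [..X/OXX/O.O]: True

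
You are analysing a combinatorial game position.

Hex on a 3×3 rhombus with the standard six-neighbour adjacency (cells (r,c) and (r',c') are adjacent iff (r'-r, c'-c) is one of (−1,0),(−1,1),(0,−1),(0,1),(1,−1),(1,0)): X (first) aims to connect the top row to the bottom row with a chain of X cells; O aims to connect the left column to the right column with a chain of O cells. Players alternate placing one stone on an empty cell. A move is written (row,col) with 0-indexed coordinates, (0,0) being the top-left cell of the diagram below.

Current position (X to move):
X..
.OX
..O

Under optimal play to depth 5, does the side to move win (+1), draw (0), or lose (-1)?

value(X../.OX/..O, X) = -1

[X../.OX/..O] X move#1: (0,1):-1/XX./.OX/..O*, (0,2):-1/X.X/.OX/..O, (1,0):-1/X../XOX/..O, (2,0):-1/X../.OX/X.O, (2,1):-1/X../.OX/.XO
[XX./.OX/..O] O move#2: (0,2):+1/XXO/.OX/..O*, (1,0):+1/XX./OOX/..O, (2,0):+1/XX./.OX/O.O, (2,1):+1/XX./.OX/.OO
[XXO/.OX/..O] X move#3: (1,0):-1/XXO/XOX/..O*, (2,0):-1/XXO/.OX/X.O, (2,1):-1/XXO/.OX/.XO
[XXO/XOX/..O] O move#4: (2,0):+1/XXO/XOX/O.O*, (2,1):-1/XXO/XOX/.OO
[XXO/XOX/O.O] end (terminal -1, X#5); searched X../.OX/..O to 5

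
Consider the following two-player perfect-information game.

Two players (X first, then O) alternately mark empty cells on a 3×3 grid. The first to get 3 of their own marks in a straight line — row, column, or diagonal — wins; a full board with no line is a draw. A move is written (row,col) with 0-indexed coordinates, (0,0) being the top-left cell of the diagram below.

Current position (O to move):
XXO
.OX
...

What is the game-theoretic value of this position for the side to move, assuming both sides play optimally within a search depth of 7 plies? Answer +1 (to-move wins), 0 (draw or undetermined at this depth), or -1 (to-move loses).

value(XXO/.OX/..., O) = +1

[XXO/.OX/...] O move#1: (1,0):+0/XXO/OOX/..., (2,0):+1/XXO/.OX/O..*, (2,1):+0/XXO/.OX/.O., (2,2):+0/XXO/.OX/..O
[XXO/.OX/O..] end (terminal -1, X#2); searched XXO/.OX/... to 7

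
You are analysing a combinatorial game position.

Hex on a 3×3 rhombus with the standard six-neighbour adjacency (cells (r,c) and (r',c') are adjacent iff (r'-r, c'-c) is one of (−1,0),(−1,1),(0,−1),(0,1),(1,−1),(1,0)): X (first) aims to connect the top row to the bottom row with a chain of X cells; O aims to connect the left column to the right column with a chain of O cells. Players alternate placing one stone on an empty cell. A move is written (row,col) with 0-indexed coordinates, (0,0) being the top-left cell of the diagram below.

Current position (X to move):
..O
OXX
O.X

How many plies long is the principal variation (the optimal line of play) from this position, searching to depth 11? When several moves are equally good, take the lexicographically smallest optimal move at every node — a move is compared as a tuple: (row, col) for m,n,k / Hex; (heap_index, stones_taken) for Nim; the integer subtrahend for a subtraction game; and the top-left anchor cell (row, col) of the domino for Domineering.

PV length from [..O/OXX/O.X]: 1 ply

ply 1, X at ..O/OXX/O.X | (0,0)=-1→X.O/OXX/O.X; (0,1)=+1→.XO/OXX/O.X*; (2,1)=-1→..O/OXX/OXX
ply 2: .XO/OXX/O.X is terminal -1 (O); from ..O/OXX/O.X depth 11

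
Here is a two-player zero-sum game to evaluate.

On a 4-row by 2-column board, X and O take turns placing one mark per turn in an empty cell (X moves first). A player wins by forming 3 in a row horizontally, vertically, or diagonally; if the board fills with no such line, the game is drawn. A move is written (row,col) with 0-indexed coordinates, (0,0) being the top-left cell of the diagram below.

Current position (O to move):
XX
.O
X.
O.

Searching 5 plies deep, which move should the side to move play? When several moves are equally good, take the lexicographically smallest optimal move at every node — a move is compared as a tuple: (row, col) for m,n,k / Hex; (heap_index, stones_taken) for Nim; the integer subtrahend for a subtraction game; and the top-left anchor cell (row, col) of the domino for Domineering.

p1 O@[XX/.O/X./O.]: (1,0)[XX/OO/X./O.]+0* (2,1)[XX/.O/XO/O.]-1 (3,1)[XX/.O/X./OO]-1
p2 X@[XX/OO/X./O.]: (2,1)[XX/OO/XX/O.]+0* (3,1)[XX/OO/X./OX]+0
p3 O@[XX/OO/XX/O.]: (3,1)[XX/OO/XX/OO]+0*
p4 X@[XX/OO/XX/OO] terminal +0; root [XX/.O/X./O.] d5

O's best at [XX/.O/X./O.]: (1,0)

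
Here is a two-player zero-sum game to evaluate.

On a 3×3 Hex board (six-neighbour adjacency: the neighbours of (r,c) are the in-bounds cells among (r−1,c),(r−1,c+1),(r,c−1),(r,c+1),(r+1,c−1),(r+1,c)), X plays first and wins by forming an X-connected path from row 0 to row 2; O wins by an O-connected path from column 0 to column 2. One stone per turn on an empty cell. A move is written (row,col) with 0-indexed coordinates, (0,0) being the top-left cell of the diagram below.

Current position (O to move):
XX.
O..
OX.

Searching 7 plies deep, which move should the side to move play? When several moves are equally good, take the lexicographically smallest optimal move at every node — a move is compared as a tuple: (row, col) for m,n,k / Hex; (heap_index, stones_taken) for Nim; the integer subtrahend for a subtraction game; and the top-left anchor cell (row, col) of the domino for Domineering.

[XX./O../OX.] O move#1: (0,2):-1/XXO/O../OX., (1,1):+1/XX./OO./OX.*, (1,2):-1/XX./O.O/OX., (2,2):-1/XX./O../OXO
[XX./OO./OX.] X move#2: (0,2):-1/XXX/OO./OX.*, (1,2):-1/XX./OOX/OX., (2,2):-1/XX./OO./OXX
[XXX/OO./OX.] O move#3: (1,2):+1/XXX/OOO/OX.*, (2,2):-1/XXX/OO./OXO
[XXX/OOO/OX.] end (terminal -1, X#4); searched XX./O../OX. to 7

O's best at [XX./O../OX.]: (1,1)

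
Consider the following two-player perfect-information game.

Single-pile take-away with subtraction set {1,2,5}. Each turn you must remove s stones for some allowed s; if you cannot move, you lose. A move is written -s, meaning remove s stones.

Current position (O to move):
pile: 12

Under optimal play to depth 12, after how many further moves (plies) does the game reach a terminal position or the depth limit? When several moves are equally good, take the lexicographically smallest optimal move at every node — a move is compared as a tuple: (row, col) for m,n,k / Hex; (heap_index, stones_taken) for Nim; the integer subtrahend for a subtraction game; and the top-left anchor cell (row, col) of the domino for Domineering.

p1 O@[12]: -1[11]-1* -2[10]-1 -5[7]-1
p2 X@[11]: -1[10]-1 -2[9]+1* -5[6]+1
p3 O@[9]: -1[8]-1* -2[7]-1 -5[4]-1
p4 X@[8]: -1[7]-1 -2[6]+1* -5[3]+1
p5 O@[6]: -1[5]-1* -2[4]-1 -5[1]-1
p6 X@[5]: -1[4]-1 -2[3]+1* -5[0]+1
p7 O@[3]: -1[2]-1* -2[1]-1
p8 X@[2]: -1[1]-1 -2[0]+1*
p9 O@[0] terminal -1; root [12] d12

PV length from [12]: 8 plies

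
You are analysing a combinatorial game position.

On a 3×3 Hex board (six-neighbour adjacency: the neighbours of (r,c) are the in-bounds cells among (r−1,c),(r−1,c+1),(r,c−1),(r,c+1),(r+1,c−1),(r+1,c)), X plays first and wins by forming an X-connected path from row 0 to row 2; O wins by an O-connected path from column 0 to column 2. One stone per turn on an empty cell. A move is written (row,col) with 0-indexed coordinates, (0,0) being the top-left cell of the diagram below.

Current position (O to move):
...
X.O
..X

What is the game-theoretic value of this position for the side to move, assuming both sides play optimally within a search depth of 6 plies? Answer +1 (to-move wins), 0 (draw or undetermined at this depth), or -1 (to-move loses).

[.../X.O/..X] O move#1: (0,0):-1/O../X.O/..X, (0,1):-1/.O./X.O/..X, (0,2):-1/..O/X.O/..X, (1,1):-1/.../XOO/..X, (2,0):+1/.../X.O/O.X*, (2,1):-1/.../X.O/.OX
[.../X.O/O.X] X move#2: (0,0):-1/X../X.O/O.X*, (0,1):-1/.X./X.O/O.X, (0,2):-1/..X/X.O/O.X, (1,1):-1/.../XXO/O.X, (2,1):-1/.../X.O/OXX
[X../X.O/O.X] O move#3: (0,1):+1/XO./X.O/O.X*, (0,2):+1/X.O/X.O/O.X, (1,1):+1/X../XOO/O.X, (2,1):+1/X../X.O/OOX
[XO./X.O/O.X] X move#4: (0,2):-1/XOX/X.O/O.X*, (1,1):-1/XO./XXO/O.X, (2,1):-1/XO./X.O/OXX
[XOX/X.O/O.X] O move#5: (1,1):+1/XOX/XOO/O.X*, (2,1):+1/XOX/X.O/OOX
[XOX/XOO/O.X] end (terminal -1, X#6); searched .../X.O/..X to 6

value(.../X.O/..X, O) = +1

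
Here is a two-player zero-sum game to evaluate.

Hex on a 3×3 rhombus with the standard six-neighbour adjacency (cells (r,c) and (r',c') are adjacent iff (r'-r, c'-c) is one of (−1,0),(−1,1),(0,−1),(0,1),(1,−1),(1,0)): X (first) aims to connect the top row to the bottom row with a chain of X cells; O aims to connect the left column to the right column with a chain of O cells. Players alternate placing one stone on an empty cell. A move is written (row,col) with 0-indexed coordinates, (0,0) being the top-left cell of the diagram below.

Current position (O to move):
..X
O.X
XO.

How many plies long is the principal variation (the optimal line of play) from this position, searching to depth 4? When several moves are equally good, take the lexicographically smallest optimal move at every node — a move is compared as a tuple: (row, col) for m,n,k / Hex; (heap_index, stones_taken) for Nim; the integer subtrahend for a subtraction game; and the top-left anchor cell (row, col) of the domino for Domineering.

PV length from [..X/O.X/XO.]: 4 plies

p1 O@[..X/O.X/XO.]: (0,0)[O.X/O.X/XO.]-1* (0,1)[.OX/O.X/XO.]-1 (1,1)[..X/OOX/XO.]-1 (2,2)[..X/O.X/XOO]-1
p2 X@[O.X/O.X/XO.]: (0,1)[OXX/O.X/XO.]+1* (1,1)[O.X/OXX/XO.]+1 (2,2)[O.X/O.X/XOX]+1
p3 O@[OXX/O.X/XO.]: (1,1)[OXX/OOX/XO.]-1* (2,2)[OXX/O.X/XOO]-1
p4 X@[OXX/OOX/XO.]: (2,2)[OXX/OOX/XOX]+1*
p5 O@[OXX/OOX/XOX] terminal -1; root [..X/O.X/XO.] d4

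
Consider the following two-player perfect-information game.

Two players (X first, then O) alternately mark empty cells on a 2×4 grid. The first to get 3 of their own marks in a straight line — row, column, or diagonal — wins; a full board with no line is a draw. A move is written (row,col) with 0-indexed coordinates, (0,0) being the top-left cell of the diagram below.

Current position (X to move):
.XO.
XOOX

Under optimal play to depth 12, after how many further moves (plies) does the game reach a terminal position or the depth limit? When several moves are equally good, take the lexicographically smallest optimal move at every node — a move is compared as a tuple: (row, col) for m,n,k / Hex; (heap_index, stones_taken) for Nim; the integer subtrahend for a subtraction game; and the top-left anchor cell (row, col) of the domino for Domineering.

PV length from [.XO./XOOX]: 2 plies

p1 X@[.XO./XOOX]: (0,0)[XXO./XOOX]+0* (0,3)[.XOX/XOOX]+0
p2 O@[XXO./XOOX]: (0,3)[XXOO/XOOX]+0*
p3 X@[XXOO/XOOX] terminal +0; root [.XO./XOOX] d12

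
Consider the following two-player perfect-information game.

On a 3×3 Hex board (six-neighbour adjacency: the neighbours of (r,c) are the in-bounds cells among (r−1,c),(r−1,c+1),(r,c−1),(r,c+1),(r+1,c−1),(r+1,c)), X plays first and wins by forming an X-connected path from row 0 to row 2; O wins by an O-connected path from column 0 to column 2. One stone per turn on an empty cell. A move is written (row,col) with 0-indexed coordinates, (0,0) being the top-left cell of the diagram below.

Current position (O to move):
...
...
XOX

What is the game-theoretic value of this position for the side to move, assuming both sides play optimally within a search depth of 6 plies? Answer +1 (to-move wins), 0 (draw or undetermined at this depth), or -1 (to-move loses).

value(.../.../XOX, O) = -1

ply 1, O at .../.../XOX | (0,0)=-1→O../.../XOX*; (0,1)=-1→.O./.../XOX; (0,2)=-1→..O/.../XOX; (1,0)=-1→.../O../XOX; (1,1)=-1→.../.O./XOX; (1,2)=-1→.../..O/XOX
ply 2, X at O../.../XOX | (0,1)=+1→OX./.../XOX*; (0,2)=+1→O.X/.../XOX; (1,0)=+1→O../X../XOX; (1,1)=+1→O../.X./XOX; (1,2)=+1→O../..X/XOX
ply 3, O at OX./.../XOX | (0,2)=-1→OXO/.../XOX*; (1,0)=-1→OX./O../XOX; (1,1)=-1→OX./.O./XOX; (1,2)=-1→OX./..O/XOX
ply 4, X at OXO/.../XOX | (1,0)=+1→OXO/X../XOX*; (1,1)=+1→OXO/.X./XOX; (1,2)=+1→OXO/..X/XOX
ply 5: OXO/X../XOX is terminal -1 (O); from .../.../XOX depth 6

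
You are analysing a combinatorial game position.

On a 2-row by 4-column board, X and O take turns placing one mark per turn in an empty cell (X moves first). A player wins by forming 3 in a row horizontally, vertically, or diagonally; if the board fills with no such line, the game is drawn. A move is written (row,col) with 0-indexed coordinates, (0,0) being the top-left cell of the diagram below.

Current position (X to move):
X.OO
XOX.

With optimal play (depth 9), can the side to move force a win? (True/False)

X winning at [X.OO/XOX.]: False

ply 1, X at X.OO/XOX. | (0,1)=+0→XXOO/XOX.*; (1,3)=-1→X.OO/XOXX
ply 2, O at XXOO/XOX. | (1,3)=+0→XXOO/XOXO*
ply 3: XXOO/XOXO is terminal +0 (X); from X.OO/XOX. depth 9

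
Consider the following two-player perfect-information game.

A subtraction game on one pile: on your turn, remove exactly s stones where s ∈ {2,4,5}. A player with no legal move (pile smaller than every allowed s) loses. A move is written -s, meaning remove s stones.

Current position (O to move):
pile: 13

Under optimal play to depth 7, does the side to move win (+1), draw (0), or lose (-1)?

value(13, O) = +1

[13] O move#1: -2:-1/11, -4:-1/9, -5:+1/8*
[8] X move#2: -2:-1/6*, -4:-1/4, -5:-1/3
[6] O move#3: -2:-1/4, -4:-1/2, -5:+1/1*
[1] end (terminal -1, X#4); searched 13 to 7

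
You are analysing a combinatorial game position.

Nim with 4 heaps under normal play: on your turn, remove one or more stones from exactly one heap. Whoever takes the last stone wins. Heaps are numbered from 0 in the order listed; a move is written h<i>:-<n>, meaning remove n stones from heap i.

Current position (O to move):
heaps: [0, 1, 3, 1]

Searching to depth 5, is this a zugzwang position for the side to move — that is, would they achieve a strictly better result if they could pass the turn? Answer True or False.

zugzwang((0,1,3,1), O) = False

ply 1, O at (0,1,3,1) | h1:-1=-1→(0,0,3,1); h2:-1=-1→(0,1,2,1); h2:-2=-1→(0,1,1,1); h2:-3=+1→(0,1,0,1)*; h3:-1=-1→(0,1,3,0)
ply 2, X at (0,1,0,1) | h1:-1=-1→(0,0,0,1)*; h3:-1=-1→(0,1,0,0)
ply 3, O at (0,0,0,1) | h3:-1=+1→(0,0,0,0)*
ply 4: (0,0,0,0) is terminal -1 (X); from (0,1,3,1) depth 5
pass branch (X moves first from the same position):
  | ply 1, X at (0,1,3,1) | h1:-1=-1→(0,0,3,1); h2:-1=-1→(0,1,2,1); h2:-2=-1→(0,1,1,1); h2:-3=+1→(0,1,0,1)*; h3:-1=-1→(0,1,3,0)
  | ply 2, O at (0,1,0,1) | h1:-1=-1→(0,0,0,1)*; h3:-1=-1→(0,1,0,0)
  | ply 3, X at (0,0,0,1) | h3:-1=+1→(0,0,0,0)*
  | ply 4: (0,0,0,0) is terminal -1 (O); from (0,1,3,1) depth 5
O moving scores +1; O passing scores -1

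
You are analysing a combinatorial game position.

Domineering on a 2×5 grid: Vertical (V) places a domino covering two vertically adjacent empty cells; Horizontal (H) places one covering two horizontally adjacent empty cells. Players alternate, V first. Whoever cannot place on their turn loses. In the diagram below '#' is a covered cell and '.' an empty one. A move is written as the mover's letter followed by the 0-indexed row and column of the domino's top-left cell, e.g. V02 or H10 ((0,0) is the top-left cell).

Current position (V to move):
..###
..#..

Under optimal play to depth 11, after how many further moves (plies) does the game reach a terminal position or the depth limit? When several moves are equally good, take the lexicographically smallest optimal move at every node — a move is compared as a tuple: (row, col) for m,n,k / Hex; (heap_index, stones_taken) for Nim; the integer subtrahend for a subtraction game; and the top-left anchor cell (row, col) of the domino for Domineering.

ply 1, V at ..###/..#.. | V00=+1→#.###/#.#..*; V01=+1→.####/.##..
ply 2, H at #.###/#.#.. | H13=-1→#.###/#.###*
ply 3, V at #.###/#.### | V01=+1→#####/#####*
ply 4: #####/##### is terminal -1 (H); from ..###/..#.. depth 11

PV length from [..###/..#..]: 3 plies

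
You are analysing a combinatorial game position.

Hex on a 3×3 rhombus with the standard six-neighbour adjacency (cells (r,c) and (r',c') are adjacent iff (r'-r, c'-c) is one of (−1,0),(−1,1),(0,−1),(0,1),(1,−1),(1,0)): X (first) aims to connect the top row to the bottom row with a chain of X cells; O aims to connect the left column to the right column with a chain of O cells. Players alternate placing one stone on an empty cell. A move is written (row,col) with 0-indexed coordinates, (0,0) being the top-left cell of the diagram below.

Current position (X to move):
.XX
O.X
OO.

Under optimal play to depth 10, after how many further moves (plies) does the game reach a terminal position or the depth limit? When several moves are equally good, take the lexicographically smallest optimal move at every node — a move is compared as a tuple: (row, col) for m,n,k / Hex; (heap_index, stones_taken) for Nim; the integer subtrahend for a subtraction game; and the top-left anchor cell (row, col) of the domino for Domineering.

PV length from [.XX/O.X/OO.]: 1 ply

ply 1, X at .XX/O.X/OO. | (0,0)=-1→XXX/O.X/OO.; (1,1)=-1→.XX/OXX/OO.; (2,2)=+1→.XX/O.X/OOX*
ply 2: .XX/O.X/OOX is terminal -1 (O); from .XX/O.X/OO. depth 10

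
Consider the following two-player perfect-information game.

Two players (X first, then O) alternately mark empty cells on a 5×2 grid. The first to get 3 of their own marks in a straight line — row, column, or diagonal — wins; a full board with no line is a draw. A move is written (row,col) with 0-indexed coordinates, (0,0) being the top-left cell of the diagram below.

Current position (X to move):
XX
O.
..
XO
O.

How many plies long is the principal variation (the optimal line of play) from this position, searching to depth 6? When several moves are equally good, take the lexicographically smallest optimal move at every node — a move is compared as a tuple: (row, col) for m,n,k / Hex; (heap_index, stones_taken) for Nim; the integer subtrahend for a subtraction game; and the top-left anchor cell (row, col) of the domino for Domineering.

PV length from [XX/O./../XO/O.]: 4 plies

ply 1, X at XX/O./../XO/O. | (1,1)=+0→XX/OX/../XO/O.*; (2,0)=-1→XX/O./X./XO/O.; (2,1)=+0→XX/O./.X/XO/O.; (4,1)=+0→XX/O./../XO/OX
ply 2, O at XX/OX/../XO/O. | (2,0)=-1→XX/OX/O./XO/O.; (2,1)=+0→XX/OX/.O/XO/O.*; (4,1)=-1→XX/OX/../XO/OO
ply 3, X at XX/OX/.O/XO/O. | (2,0)=-1→XX/OX/XO/XO/O.; (4,1)=+0→XX/OX/.O/XO/OX*
ply 4, O at XX/OX/.O/XO/OX | (2,0)=+0→XX/OX/OO/XO/OX*
ply 5: XX/OX/OO/XO/OX is terminal +0 (X); from XX/O./../XO/O. depth 6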